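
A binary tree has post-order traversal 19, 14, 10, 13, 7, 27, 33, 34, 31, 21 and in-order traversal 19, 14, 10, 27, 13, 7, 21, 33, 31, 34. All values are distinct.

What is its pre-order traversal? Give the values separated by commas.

21, 27, 10, 14, 19, 7, 13, 31, 33, 34

The last element of post-order is the root; it splits in-order into left and right subtrees.
Root 21: left subtree has 6 nodes {19, 14, 10, 27, 13, 7}, right has 3 {33, 31, 34}.
  Root 27: left subtree has 3 nodes {19, 14, 10}, right has 2 {13, 7}.
    Root 10: left subtree has 2 nodes {19, 14}, right has 0 { }.
      Root 14: left subtree has 1 node {19}, right has 0 { }.
    Root 7: left subtree has 1 node {13}, right has 0 { }.
  Root 31: left subtree has 1 node {33}, right has 1 {34}.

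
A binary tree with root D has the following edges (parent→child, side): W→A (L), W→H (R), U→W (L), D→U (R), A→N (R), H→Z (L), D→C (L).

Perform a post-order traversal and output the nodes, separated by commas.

C, N, A, Z, H, W, U, D

Post-order visits the left subtree, then the right subtree, then the node.
At D: go left to C.
  C is a leaf — visit C.
At D: go right to U.
  At U: go left to W.
    At W: go left to A.
      At A: no left child.
      At A: go right to N.
        N is a leaf — visit N.
      Visit A.
    At W: go right to H.
      At H: go left to Z.
        Z is a leaf — visit Z.
      At H: no right child.
      Visit H.
    Visit W.
  At U: no right child.
  Visit U.
Visit D.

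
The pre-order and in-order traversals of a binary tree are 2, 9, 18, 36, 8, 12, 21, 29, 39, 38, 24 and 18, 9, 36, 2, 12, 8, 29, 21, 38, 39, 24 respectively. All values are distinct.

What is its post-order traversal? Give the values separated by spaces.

18 36 9 12 29 38 24 39 21 8 2

The first element of pre-order is the root; it splits in-order into left and right subtrees.
Root 2: left subtree has 3 nodes {18, 9, 36}, right has 7 {12, 8, 29, 21, 38, 39, 24}.
  Root 9: left subtree has 1 node {18}, right has 1 {36}.
  Root 8: left subtree has 1 node {12}, right has 5 {29, 21, 38, 39, 24}.
    Root 21: left subtree has 1 node {29}, right has 3 {38, 39, 24}.
      Root 39: left subtree has 1 node {38}, right has 1 {24}.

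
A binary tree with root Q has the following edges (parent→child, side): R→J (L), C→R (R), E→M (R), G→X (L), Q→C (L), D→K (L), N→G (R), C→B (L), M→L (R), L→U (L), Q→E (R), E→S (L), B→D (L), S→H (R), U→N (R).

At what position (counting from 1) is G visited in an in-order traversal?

In-order visits the left subtree, then the node, then the right subtree.
At Q: go left to C.
  At C: go left to B.
    At B: go left to D.
      At D: go left to K.
        K is a leaf — visit K.
      Visit D.
      At D: no right child.
    Visit B.
    At B: no right child.
  Visit C.
  At C: go right to R.
    At R: go left to J.
      J is a leaf — visit J.
    Visit R.
    At R: no right child.
Visit Q.
At Q: go right to E.
  At E: go left to S.
    At S: no left child.
    Visit S.
    At S: go right to H.
      H is a leaf — visit H.
  Visit E.
  At E: go right to M.
    At M: no left child.
    Visit M.
    At M: go right to L.
      At L: go left to U.
        At U: no left child.
        Visit U.
        At U: go right to N.
          At N: no left child.
          Visit N.
          At N: go right to G.
            At G: go left to X.
              X is a leaf — visit X.
            Visit G.
            At G: no right child.
      Visit L.
      At L: no right child.
Full in-order sequence: K, D, B, C, J, R, Q, S, H, E, M, U, N, X, G, L.

15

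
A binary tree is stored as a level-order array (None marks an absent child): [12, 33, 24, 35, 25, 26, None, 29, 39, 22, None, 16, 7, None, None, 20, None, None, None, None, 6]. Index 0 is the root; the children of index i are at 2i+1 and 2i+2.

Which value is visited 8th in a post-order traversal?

Post-order visits the left subtree, then the right subtree, then the node.
At 12: go left to 33.
  At 33: go left to 35.
    At 35: go left to 29.
      At 29: go left to 20.
        20 is a leaf — visit 20.
      At 29: no right child.
      Visit 29.
    At 35: go right to 39.
      39 is a leaf — visit 39.
    Visit 35.
  At 33: go right to 25.
    At 25: go left to 22.
      At 22: no left child.
      At 22: go right to 6.
        6 is a leaf — visit 6.
      Visit 22.
    At 25: no right child.
    Visit 25.
  Visit 33.
At 12: go right to 24.
  At 24: go left to 26.
    At 26: go left to 16.
      16 is a leaf — visit 16.
    At 26: go right to 7.
      7 is a leaf — visit 7.
    Visit 26.
  At 24: no right child.
  Visit 24.
Visit 12.
Full post-order sequence: 20, 29, 39, 35, 6, 22, 25, 33, 16, 7, 26, 24, 12.

33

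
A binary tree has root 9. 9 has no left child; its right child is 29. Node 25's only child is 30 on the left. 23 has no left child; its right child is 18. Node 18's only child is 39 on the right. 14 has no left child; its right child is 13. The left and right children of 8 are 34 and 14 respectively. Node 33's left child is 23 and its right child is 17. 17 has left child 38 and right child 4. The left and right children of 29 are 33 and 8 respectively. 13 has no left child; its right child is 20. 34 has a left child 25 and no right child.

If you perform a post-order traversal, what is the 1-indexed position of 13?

Post-order visits the left subtree, then the right subtree, then the node.
At 9: no left child.
At 9: go right to 29.
  At 29: go left to 33.
    At 33: go left to 23.
      At 23: no left child.
      At 23: go right to 18.
        At 18: no left child.
        At 18: go right to 39.
          39 is a leaf — visit 39.
        Visit 18.
      Visit 23.
    At 33: go right to 17.
      At 17: go left to 38.
        38 is a leaf — visit 38.
      At 17: go right to 4.
        4 is a leaf — visit 4.
      Visit 17.
    Visit 33.
  At 29: go right to 8.
    At 8: go left to 34.
      At 34: go left to 25.
        At 25: go left to 30.
          30 is a leaf — visit 30.
        At 25: no right child.
        Visit 25.
      At 34: no right child.
      Visit 34.
    At 8: go right to 14.
      At 14: no left child.
      At 14: go right to 13.
        At 13: no left child.
        At 13: go right to 20.
          20 is a leaf — visit 20.
        Visit 13.
      Visit 14.
    Visit 8.
  Visit 29.
Visit 9.
Full post-order sequence: 39, 18, 23, 38, 4, 17, 33, 30, 25, 34, 20, 13, 14, 8, 29, 9.

12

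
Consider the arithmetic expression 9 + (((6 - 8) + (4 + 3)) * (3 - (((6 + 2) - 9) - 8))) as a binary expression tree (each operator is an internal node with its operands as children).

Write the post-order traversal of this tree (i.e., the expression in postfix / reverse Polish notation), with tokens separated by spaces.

9 6 8 - 4 3 + + 3 6 2 + 9 - 8 - - * +

Post-order on an expression tree gives postfix notation: for each operator, emit left operand, right operand, then the operator.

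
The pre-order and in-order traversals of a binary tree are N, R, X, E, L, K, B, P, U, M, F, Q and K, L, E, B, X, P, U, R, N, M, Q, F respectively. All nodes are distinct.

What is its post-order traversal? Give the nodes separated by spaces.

The first element of pre-order is the root; it splits in-order into left and right subtrees.
Root N: left subtree has 8 nodes {K, L, E, B, X, P, U, R}, right has 3 {M, Q, F}.
  Root R: left subtree has 7 nodes {K, L, E, B, X, P, U}, right has 0 { }.
    Root X: left subtree has 4 nodes {K, L, E, B}, right has 2 {P, U}.
      Root E: left subtree has 2 nodes {K, L}, right has 1 {B}.
        Root L: left subtree has 1 node {K}, right has 0 { }.
      Root P: left subtree has 0 nodes { }, right has 1 {U}.
  Root M: left subtree has 0 nodes { }, right has 2 {Q, F}.
    Root F: left subtree has 1 node {Q}, right has 0 { }.

K L B E U P X R Q F M N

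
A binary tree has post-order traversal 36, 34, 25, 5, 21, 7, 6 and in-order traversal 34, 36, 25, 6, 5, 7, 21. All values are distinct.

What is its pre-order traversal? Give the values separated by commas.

6, 25, 34, 36, 7, 5, 21

The last element of post-order is the root; it splits in-order into left and right subtrees.
Root 6: left subtree has 3 nodes {34, 36, 25}, right has 3 {5, 7, 21}.
  Root 25: left subtree has 2 nodes {34, 36}, right has 0 { }.
    Root 34: left subtree has 0 nodes { }, right has 1 {36}.
  Root 7: left subtree has 1 node {5}, right has 1 {21}.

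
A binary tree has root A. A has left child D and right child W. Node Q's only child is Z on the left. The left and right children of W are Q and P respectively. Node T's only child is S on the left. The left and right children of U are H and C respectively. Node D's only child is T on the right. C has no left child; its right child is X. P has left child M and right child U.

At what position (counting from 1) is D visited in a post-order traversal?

3

Post-order visits the left subtree, then the right subtree, then the node.
At A: go left to D.
  At D: no left child.
  At D: go right to T.
    At T: go left to S.
      S is a leaf — visit S.
    At T: no right child.
    Visit T.
  Visit D.
At A: go right to W.
  At W: go left to Q.
    At Q: go left to Z.
      Z is a leaf — visit Z.
    At Q: no right child.
    Visit Q.
  At W: go right to P.
    At P: go left to M.
      M is a leaf — visit M.
    At P: go right to U.
      At U: go left to H.
        H is a leaf — visit H.
      At U: go right to C.
        At C: no left child.
        At C: go right to X.
          X is a leaf — visit X.
        Visit C.
      Visit U.
    Visit P.
  Visit W.
Visit A.
Full post-order sequence: S, T, D, Z, Q, M, H, X, C, U, P, W, A.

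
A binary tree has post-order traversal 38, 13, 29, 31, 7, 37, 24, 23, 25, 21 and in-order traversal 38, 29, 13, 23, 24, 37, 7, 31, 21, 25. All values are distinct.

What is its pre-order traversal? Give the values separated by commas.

21, 23, 29, 38, 13, 24, 37, 7, 31, 25

The last element of post-order is the root; it splits in-order into left and right subtrees.
Root 21: left subtree has 8 nodes {38, 29, 13, 23, 24, 37, 7, 31}, right has 1 {25}.
  Root 23: left subtree has 3 nodes {38, 29, 13}, right has 4 {24, 37, 7, 31}.
    Root 29: left subtree has 1 node {38}, right has 1 {13}.
    Root 24: left subtree has 0 nodes { }, right has 3 {37, 7, 31}.
      Root 37: left subtree has 0 nodes { }, right has 2 {7, 31}.
        Root 7: left subtree has 0 nodes { }, right has 1 {31}.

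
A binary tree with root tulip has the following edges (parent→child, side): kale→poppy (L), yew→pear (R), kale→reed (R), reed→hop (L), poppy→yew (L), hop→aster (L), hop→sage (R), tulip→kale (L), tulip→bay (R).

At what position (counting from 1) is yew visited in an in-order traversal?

In-order visits the left subtree, then the node, then the right subtree.
At tulip: go left to kale.
  At kale: go left to poppy.
    At poppy: go left to yew.
      At yew: no left child.
      Visit yew.
      At yew: go right to pear.
        pear is a leaf — visit pear.
    Visit poppy.
    At poppy: no right child.
  Visit kale.
  At kale: go right to reed.
    At reed: go left to hop.
      At hop: go left to aster.
        aster is a leaf — visit aster.
      Visit hop.
      At hop: go right to sage.
        sage is a leaf — visit sage.
    Visit reed.
    At reed: no right child.
Visit tulip.
At tulip: go right to bay.
  bay is a leaf — visit bay.
Full in-order sequence: yew, pear, poppy, kale, aster, hop, sage, reed, tulip, bay.

1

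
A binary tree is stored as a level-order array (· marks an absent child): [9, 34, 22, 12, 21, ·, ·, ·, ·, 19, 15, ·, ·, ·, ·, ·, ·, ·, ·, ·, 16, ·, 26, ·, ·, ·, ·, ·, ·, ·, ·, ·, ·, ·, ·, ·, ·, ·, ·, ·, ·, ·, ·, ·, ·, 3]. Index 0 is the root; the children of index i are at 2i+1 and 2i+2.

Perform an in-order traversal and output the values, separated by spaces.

12 34 19 16 21 15 3 26 9 22

In-order visits the left subtree, then the node, then the right subtree.
At 9: go left to 34.
  At 34: go left to 12.
    12 is a leaf — visit 12.
  Visit 34.
  At 34: go right to 21.
    At 21: go left to 19.
      At 19: no left child.
      Visit 19.
      At 19: go right to 16.
        16 is a leaf — visit 16.
    Visit 21.
    At 21: go right to 15.
      At 15: no left child.
      Visit 15.
      At 15: go right to 26.
        At 26: go left to 3.
          3 is a leaf — visit 3.
        Visit 26.
        At 26: no right child.
Visit 9.
At 9: go right to 22.
  22 is a leaf — visit 22.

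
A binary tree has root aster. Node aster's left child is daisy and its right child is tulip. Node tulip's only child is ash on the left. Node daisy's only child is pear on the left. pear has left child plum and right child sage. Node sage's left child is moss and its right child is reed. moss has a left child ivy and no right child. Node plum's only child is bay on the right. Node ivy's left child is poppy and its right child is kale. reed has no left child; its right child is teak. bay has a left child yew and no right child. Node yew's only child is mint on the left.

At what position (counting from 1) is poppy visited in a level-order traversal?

15

Level-order visits nodes level by level from the root, left to right within each level.
Level 0: aster
Level 1: daisy, tulip
Level 2: pear, ash
Level 3: plum, sage
Level 4: bay, moss, reed
Level 5: yew, ivy, teak
Level 6: mint, poppy, kale
Full level-order sequence: aster, daisy, tulip, pear, ash, plum, sage, bay, moss, reed, yew, ivy, teak, mint, poppy, kale.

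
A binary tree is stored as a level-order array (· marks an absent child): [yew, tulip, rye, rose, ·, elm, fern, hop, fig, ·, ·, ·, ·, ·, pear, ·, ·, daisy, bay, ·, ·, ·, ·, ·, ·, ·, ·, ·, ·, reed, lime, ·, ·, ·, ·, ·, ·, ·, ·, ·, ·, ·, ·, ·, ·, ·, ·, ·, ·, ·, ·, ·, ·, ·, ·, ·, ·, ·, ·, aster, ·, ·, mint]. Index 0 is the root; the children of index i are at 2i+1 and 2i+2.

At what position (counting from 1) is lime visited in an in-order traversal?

In-order visits the left subtree, then the node, then the right subtree.
At yew: go left to tulip.
  At tulip: go left to rose.
    At rose: go left to hop.
      hop is a leaf — visit hop.
    Visit rose.
    At rose: go right to fig.
      At fig: go left to daisy.
        daisy is a leaf — visit daisy.
      Visit fig.
      At fig: go right to bay.
        bay is a leaf — visit bay.
  Visit tulip.
  At tulip: no right child.
Visit yew.
At yew: go right to rye.
  At rye: go left to elm.
    elm is a leaf — visit elm.
  Visit rye.
  At rye: go right to fern.
    At fern: no left child.
    Visit fern.
    At fern: go right to pear.
      At pear: go left to reed.
        At reed: go left to aster.
          aster is a leaf — visit aster.
        Visit reed.
        At reed: no right child.
      Visit pear.
      At pear: go right to lime.
        At lime: no left child.
        Visit lime.
        At lime: go right to mint.
          mint is a leaf — visit mint.
Full in-order sequence: hop, rose, daisy, fig, bay, tulip, yew, elm, rye, fern, aster, reed, pear, lime, mint.

14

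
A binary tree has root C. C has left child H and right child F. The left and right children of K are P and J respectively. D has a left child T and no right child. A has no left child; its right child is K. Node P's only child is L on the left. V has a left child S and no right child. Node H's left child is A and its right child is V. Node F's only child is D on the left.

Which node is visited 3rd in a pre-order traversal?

Pre-order visits the node, then its left subtree, then its right subtree.
Visit C.
At C: go left to H.
  Visit H.
  At H: go left to A.
    Visit A.
    At A: no left child.
    At A: go right to K.
      Visit K.
      At K: go left to P.
        Visit P.
        At P: go left to L.
          L is a leaf — visit L.
        At P: no right child.
      At K: go right to J.
        J is a leaf — visit J.
  At H: go right to V.
    Visit V.
    At V: go left to S.
      S is a leaf — visit S.
    At V: no right child.
At C: go right to F.
  Visit F.
  At F: go left to D.
    Visit D.
    At D: go left to T.
      T is a leaf — visit T.
    At D: no right child.
  At F: no right child.
Full pre-order sequence: C, H, A, K, P, L, J, V, S, F, D, T.

A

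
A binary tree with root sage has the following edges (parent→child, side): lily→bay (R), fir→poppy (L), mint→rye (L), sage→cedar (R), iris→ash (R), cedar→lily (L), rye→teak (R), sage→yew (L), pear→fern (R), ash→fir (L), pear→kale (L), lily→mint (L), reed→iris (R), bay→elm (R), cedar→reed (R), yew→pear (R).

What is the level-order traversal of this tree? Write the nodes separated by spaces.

Level-order visits nodes level by level from the root, left to right within each level.
Level 0: sage
Level 1: yew, cedar
Level 2: pear, lily, reed
Level 3: kale, fern, mint, bay, iris
Level 4: rye, elm, ash
Level 5: teak, fir
Level 6: poppy

sage yew cedar pear lily reed kale fern mint bay iris rye elm ash teak fir poppy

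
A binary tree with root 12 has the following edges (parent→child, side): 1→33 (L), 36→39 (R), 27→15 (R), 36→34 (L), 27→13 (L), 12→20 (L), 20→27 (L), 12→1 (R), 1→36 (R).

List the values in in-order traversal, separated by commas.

13, 27, 15, 20, 12, 33, 1, 34, 36, 39

In-order visits the left subtree, then the node, then the right subtree.
At 12: go left to 20.
  At 20: go left to 27.
    At 27: go left to 13.
      13 is a leaf — visit 13.
    Visit 27.
    At 27: go right to 15.
      15 is a leaf — visit 15.
  Visit 20.
  At 20: no right child.
Visit 12.
At 12: go right to 1.
  At 1: go left to 33.
    33 is a leaf — visit 33.
  Visit 1.
  At 1: go right to 36.
    At 36: go left to 34.
      34 is a leaf — visit 34.
    Visit 36.
    At 36: go right to 39.
      39 is a leaf — visit 39.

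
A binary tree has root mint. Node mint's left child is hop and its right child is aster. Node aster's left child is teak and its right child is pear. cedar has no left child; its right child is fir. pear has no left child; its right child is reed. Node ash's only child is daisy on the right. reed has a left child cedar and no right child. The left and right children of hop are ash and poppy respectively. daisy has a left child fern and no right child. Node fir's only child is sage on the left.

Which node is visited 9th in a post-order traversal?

cedar

Post-order visits the left subtree, then the right subtree, then the node.
At mint: go left to hop.
  At hop: go left to ash.
    At ash: no left child.
    At ash: go right to daisy.
      At daisy: go left to fern.
        fern is a leaf — visit fern.
      At daisy: no right child.
      Visit daisy.
    Visit ash.
  At hop: go right to poppy.
    poppy is a leaf — visit poppy.
  Visit hop.
At mint: go right to aster.
  At aster: go left to teak.
    teak is a leaf — visit teak.
  At aster: go right to pear.
    At pear: no left child.
    At pear: go right to reed.
      At reed: go left to cedar.
        At cedar: no left child.
        At cedar: go right to fir.
          At fir: go left to sage.
            sage is a leaf — visit sage.
          At fir: no right child.
          Visit fir.
        Visit cedar.
      At reed: no right child.
      Visit reed.
    Visit pear.
  Visit aster.
Visit mint.
Full post-order sequence: fern, daisy, ash, poppy, hop, teak, sage, fir, cedar, reed, pear, aster, mint.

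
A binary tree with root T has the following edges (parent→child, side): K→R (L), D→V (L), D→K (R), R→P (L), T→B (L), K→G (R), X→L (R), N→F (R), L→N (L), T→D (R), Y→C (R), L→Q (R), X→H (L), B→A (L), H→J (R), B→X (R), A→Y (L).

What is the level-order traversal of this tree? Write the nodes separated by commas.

T, B, D, A, X, V, K, Y, H, L, R, G, C, J, N, Q, P, F

Level-order visits nodes level by level from the root, left to right within each level.
Level 0: T
Level 1: B, D
Level 2: A, X, V, K
Level 3: Y, H, L, R, G
Level 4: C, J, N, Q, P
Level 5: F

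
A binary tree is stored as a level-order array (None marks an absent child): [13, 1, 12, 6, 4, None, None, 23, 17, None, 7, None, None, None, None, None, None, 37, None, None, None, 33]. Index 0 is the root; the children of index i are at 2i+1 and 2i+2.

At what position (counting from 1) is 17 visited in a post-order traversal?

3

Post-order visits the left subtree, then the right subtree, then the node.
At 13: go left to 1.
  At 1: go left to 6.
    At 6: go left to 23.
      23 is a leaf — visit 23.
    At 6: go right to 17.
      At 17: go left to 37.
        37 is a leaf — visit 37.
      At 17: no right child.
      Visit 17.
    Visit 6.
  At 1: go right to 4.
    At 4: no left child.
    At 4: go right to 7.
      At 7: go left to 33.
        33 is a leaf — visit 33.
      At 7: no right child.
      Visit 7.
    Visit 4.
  Visit 1.
At 13: go right to 12.
  12 is a leaf — visit 12.
Visit 13.
Full post-order sequence: 23, 37, 17, 6, 33, 7, 4, 1, 12, 13.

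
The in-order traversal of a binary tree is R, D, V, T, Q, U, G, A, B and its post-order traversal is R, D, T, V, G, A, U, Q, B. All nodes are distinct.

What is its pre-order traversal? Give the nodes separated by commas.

The last element of post-order is the root; it splits in-order into left and right subtrees.
Root B: left subtree has 8 nodes {R, D, V, T, Q, U, G, A}, right has 0 { }.
  Root Q: left subtree has 4 nodes {R, D, V, T}, right has 3 {U, G, A}.
    Root V: left subtree has 2 nodes {R, D}, right has 1 {T}.
      Root D: left subtree has 1 node {R}, right has 0 { }.
    Root U: left subtree has 0 nodes { }, right has 2 {G, A}.
      Root A: left subtree has 1 node {G}, right has 0 { }.

B, Q, V, D, R, T, U, A, G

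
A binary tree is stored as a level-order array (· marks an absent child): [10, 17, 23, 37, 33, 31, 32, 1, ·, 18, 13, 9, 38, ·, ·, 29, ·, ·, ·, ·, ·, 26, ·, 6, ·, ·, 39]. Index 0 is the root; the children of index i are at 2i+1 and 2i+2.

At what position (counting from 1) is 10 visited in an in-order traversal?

In-order visits the left subtree, then the node, then the right subtree.
At 10: go left to 17.
  At 17: go left to 37.
    At 37: go left to 1.
      At 1: go left to 29.
        29 is a leaf — visit 29.
      Visit 1.
      At 1: no right child.
    Visit 37.
    At 37: no right child.
  Visit 17.
  At 17: go right to 33.
    At 33: go left to 18.
      18 is a leaf — visit 18.
    Visit 33.
    At 33: go right to 13.
      At 13: go left to 26.
        26 is a leaf — visit 26.
      Visit 13.
      At 13: no right child.
Visit 10.
At 10: go right to 23.
  At 23: go left to 31.
    At 31: go left to 9.
      At 9: go left to 6.
        6 is a leaf — visit 6.
      Visit 9.
      At 9: no right child.
    Visit 31.
    At 31: go right to 38.
      At 38: no left child.
      Visit 38.
      At 38: go right to 39.
        39 is a leaf — visit 39.
  Visit 23.
  At 23: go right to 32.
    32 is a leaf — visit 32.
Full in-order sequence: 29, 1, 37, 17, 18, 33, 26, 13, 10, 6, 9, 31, 38, 39, 23, 32.

9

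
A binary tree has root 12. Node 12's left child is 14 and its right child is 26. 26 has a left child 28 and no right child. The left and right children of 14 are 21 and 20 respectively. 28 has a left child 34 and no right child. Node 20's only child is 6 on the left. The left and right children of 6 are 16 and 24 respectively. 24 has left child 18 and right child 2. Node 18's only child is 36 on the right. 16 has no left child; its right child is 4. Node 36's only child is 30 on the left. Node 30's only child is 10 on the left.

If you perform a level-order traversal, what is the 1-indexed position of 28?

6

Level-order visits nodes level by level from the root, left to right within each level.
Level 0: 12
Level 1: 14, 26
Level 2: 21, 20, 28
Level 3: 6, 34
Level 4: 16, 24
Level 5: 4, 18, 2
Level 6: 36
Level 7: 30
Level 8: 10
Full level-order sequence: 12, 14, 26, 21, 20, 28, 6, 34, 16, 24, 4, 18, 2, 36, 30, 10.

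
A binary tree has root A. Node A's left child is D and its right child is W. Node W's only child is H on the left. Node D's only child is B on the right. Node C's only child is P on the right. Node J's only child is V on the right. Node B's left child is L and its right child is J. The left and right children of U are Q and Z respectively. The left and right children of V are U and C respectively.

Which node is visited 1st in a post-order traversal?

L

Post-order visits the left subtree, then the right subtree, then the node.
At A: go left to D.
  At D: no left child.
  At D: go right to B.
    At B: go left to L.
      L is a leaf — visit L.
    At B: go right to J.
      At J: no left child.
      At J: go right to V.
        At V: go left to U.
          At U: go left to Q.
            Q is a leaf — visit Q.
          At U: go right to Z.
            Z is a leaf — visit Z.
          Visit U.
        At V: go right to C.
          At C: no left child.
          At C: go right to P.
            P is a leaf — visit P.
          Visit C.
        Visit V.
      Visit J.
    Visit B.
  Visit D.
At A: go right to W.
  At W: go left to H.
    H is a leaf — visit H.
  At W: no right child.
  Visit W.
Visit A.
Full post-order sequence: L, Q, Z, U, P, C, V, J, B, D, H, W, A.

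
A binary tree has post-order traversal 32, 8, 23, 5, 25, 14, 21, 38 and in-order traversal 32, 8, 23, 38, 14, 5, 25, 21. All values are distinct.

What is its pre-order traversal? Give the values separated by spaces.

The last element of post-order is the root; it splits in-order into left and right subtrees.
Root 38: left subtree has 3 nodes {32, 8, 23}, right has 4 {14, 5, 25, 21}.
  Root 23: left subtree has 2 nodes {32, 8}, right has 0 { }.
    Root 8: left subtree has 1 node {32}, right has 0 { }.
  Root 21: left subtree has 3 nodes {14, 5, 25}, right has 0 { }.
    Root 14: left subtree has 0 nodes { }, right has 2 {5, 25}.
      Root 25: left subtree has 1 node {5}, right has 0 { }.

38 23 8 32 21 14 25 5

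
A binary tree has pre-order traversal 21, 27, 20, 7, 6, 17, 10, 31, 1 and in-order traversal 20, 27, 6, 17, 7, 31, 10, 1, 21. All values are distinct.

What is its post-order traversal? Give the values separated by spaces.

The first element of pre-order is the root; it splits in-order into left and right subtrees.
Root 21: left subtree has 8 nodes {20, 27, 6, 17, 7, 31, 10, 1}, right has 0 { }.
  Root 27: left subtree has 1 node {20}, right has 6 {6, 17, 7, 31, 10, 1}.
    Root 7: left subtree has 2 nodes {6, 17}, right has 3 {31, 10, 1}.
      Root 6: left subtree has 0 nodes { }, right has 1 {17}.
      Root 10: left subtree has 1 node {31}, right has 1 {1}.

20 17 6 31 1 10 7 27 21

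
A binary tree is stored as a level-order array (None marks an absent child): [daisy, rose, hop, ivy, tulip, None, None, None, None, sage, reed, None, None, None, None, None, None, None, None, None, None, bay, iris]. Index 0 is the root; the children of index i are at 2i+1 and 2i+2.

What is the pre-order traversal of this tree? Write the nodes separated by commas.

daisy, rose, ivy, tulip, sage, reed, bay, iris, hop

Pre-order visits the node, then its left subtree, then its right subtree.
Visit daisy.
At daisy: go left to rose.
  Visit rose.
  At rose: go left to ivy.
    ivy is a leaf — visit ivy.
  At rose: go right to tulip.
    Visit tulip.
    At tulip: go left to sage.
      sage is a leaf — visit sage.
    At tulip: go right to reed.
      Visit reed.
      At reed: go left to bay.
        bay is a leaf — visit bay.
      At reed: go right to iris.
        iris is a leaf — visit iris.
At daisy: go right to hop.
  hop is a leaf — visit hop.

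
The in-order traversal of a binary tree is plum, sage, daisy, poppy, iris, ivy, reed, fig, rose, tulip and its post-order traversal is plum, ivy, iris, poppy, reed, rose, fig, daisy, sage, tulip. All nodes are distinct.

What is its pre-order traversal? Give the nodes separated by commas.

tulip, sage, plum, daisy, fig, reed, poppy, iris, ivy, rose

The last element of post-order is the root; it splits in-order into left and right subtrees.
Root tulip: left subtree has 9 nodes {plum, sage, daisy, poppy, iris, ivy, reed, fig, rose}, right has 0 { }.
  Root sage: left subtree has 1 node {plum}, right has 7 {daisy, poppy, iris, ivy, reed, fig, rose}.
    Root daisy: left subtree has 0 nodes { }, right has 6 {poppy, iris, ivy, reed, fig, rose}.
      Root fig: left subtree has 4 nodes {poppy, iris, ivy, reed}, right has 1 {rose}.
        Root reed: left subtree has 3 nodes {poppy, iris, ivy}, right has 0 { }.
          Root poppy: left subtree has 0 nodes { }, right has 2 {iris, ivy}.
            Root iris: left subtree has 0 nodes { }, right has 1 {ivy}.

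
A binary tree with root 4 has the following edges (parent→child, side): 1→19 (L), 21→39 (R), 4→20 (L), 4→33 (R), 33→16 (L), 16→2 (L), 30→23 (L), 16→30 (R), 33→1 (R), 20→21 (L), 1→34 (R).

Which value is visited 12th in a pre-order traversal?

34

Pre-order visits the node, then its left subtree, then its right subtree.
Visit 4.
At 4: go left to 20.
  Visit 20.
  At 20: go left to 21.
    Visit 21.
    At 21: no left child.
    At 21: go right to 39.
      39 is a leaf — visit 39.
  At 20: no right child.
At 4: go right to 33.
  Visit 33.
  At 33: go left to 16.
    Visit 16.
    At 16: go left to 2.
      2 is a leaf — visit 2.
    At 16: go right to 30.
      Visit 30.
      At 30: go left to 23.
        23 is a leaf — visit 23.
      At 30: no right child.
  At 33: go right to 1.
    Visit 1.
    At 1: go left to 19.
      19 is a leaf — visit 19.
    At 1: go right to 34.
      34 is a leaf — visit 34.
Full pre-order sequence: 4, 20, 21, 39, 33, 16, 2, 30, 23, 1, 19, 34.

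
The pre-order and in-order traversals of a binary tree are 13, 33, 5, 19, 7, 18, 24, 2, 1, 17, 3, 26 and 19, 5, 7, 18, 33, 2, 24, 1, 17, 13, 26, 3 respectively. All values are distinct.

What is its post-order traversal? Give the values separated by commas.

19, 18, 7, 5, 2, 17, 1, 24, 33, 26, 3, 13

The first element of pre-order is the root; it splits in-order into left and right subtrees.
Root 13: left subtree has 9 nodes {19, 5, 7, 18, 33, 2, 24, 1, 17}, right has 2 {26, 3}.
  Root 33: left subtree has 4 nodes {19, 5, 7, 18}, right has 4 {2, 24, 1, 17}.
    Root 5: left subtree has 1 node {19}, right has 2 {7, 18}.
      Root 7: left subtree has 0 nodes { }, right has 1 {18}.
    Root 24: left subtree has 1 node {2}, right has 2 {1, 17}.
      Root 1: left subtree has 0 nodes { }, right has 1 {17}.
  Root 3: left subtree has 1 node {26}, right has 0 { }.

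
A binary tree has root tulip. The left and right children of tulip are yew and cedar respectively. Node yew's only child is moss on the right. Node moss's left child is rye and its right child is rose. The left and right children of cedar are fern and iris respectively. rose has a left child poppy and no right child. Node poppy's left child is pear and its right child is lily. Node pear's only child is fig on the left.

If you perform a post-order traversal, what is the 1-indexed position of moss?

Post-order visits the left subtree, then the right subtree, then the node.
At tulip: go left to yew.
  At yew: no left child.
  At yew: go right to moss.
    At moss: go left to rye.
      rye is a leaf — visit rye.
    At moss: go right to rose.
      At rose: go left to poppy.
        At poppy: go left to pear.
          At pear: go left to fig.
            fig is a leaf — visit fig.
          At pear: no right child.
          Visit pear.
        At poppy: go right to lily.
          lily is a leaf — visit lily.
        Visit poppy.
      At rose: no right child.
      Visit rose.
    Visit moss.
  Visit yew.
At tulip: go right to cedar.
  At cedar: go left to fern.
    fern is a leaf — visit fern.
  At cedar: go right to iris.
    iris is a leaf — visit iris.
  Visit cedar.
Visit tulip.
Full post-order sequence: rye, fig, pear, lily, poppy, rose, moss, yew, fern, iris, cedar, tulip.

7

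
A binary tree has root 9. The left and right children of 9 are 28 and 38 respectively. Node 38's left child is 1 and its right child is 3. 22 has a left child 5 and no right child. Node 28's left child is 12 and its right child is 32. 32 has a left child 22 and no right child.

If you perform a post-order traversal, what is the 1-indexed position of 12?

1

Post-order visits the left subtree, then the right subtree, then the node.
At 9: go left to 28.
  At 28: go left to 12.
    12 is a leaf — visit 12.
  At 28: go right to 32.
    At 32: go left to 22.
      At 22: go left to 5.
        5 is a leaf — visit 5.
      At 22: no right child.
      Visit 22.
    At 32: no right child.
    Visit 32.
  Visit 28.
At 9: go right to 38.
  At 38: go left to 1.
    1 is a leaf — visit 1.
  At 38: go right to 3.
    3 is a leaf — visit 3.
  Visit 38.
Visit 9.
Full post-order sequence: 12, 5, 22, 32, 28, 1, 3, 38, 9.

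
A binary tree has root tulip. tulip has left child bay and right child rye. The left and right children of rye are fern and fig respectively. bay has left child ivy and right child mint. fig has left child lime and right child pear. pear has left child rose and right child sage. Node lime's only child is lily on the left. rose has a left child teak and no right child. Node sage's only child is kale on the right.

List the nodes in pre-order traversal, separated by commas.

tulip, bay, ivy, mint, rye, fern, fig, lime, lily, pear, rose, teak, sage, kale

Pre-order visits the node, then its left subtree, then its right subtree.
Visit tulip.
At tulip: go left to bay.
  Visit bay.
  At bay: go left to ivy.
    ivy is a leaf — visit ivy.
  At bay: go right to mint.
    mint is a leaf — visit mint.
At tulip: go right to rye.
  Visit rye.
  At rye: go left to fern.
    fern is a leaf — visit fern.
  At rye: go right to fig.
    Visit fig.
    At fig: go left to lime.
      Visit lime.
      At lime: go left to lily.
        lily is a leaf — visit lily.
      At lime: no right child.
    At fig: go right to pear.
      Visit pear.
      At pear: go left to rose.
        Visit rose.
        At rose: go left to teak.
          teak is a leaf — visit teak.
        At rose: no right child.
      At pear: go right to sage.
        Visit sage.
        At sage: no left child.
        At sage: go right to kale.
          kale is a leaf — visit kale.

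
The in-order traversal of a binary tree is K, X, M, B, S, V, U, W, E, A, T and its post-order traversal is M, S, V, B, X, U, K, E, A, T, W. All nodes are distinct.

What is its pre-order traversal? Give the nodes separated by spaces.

W K U X B M V S T A E

The last element of post-order is the root; it splits in-order into left and right subtrees.
Root W: left subtree has 7 nodes {K, X, M, B, S, V, U}, right has 3 {E, A, T}.
  Root K: left subtree has 0 nodes { }, right has 6 {X, M, B, S, V, U}.
    Root U: left subtree has 5 nodes {X, M, B, S, V}, right has 0 { }.
      Root X: left subtree has 0 nodes { }, right has 4 {M, B, S, V}.
        Root B: left subtree has 1 node {M}, right has 2 {S, V}.
          Root V: left subtree has 1 node {S}, right has 0 { }.
  Root T: left subtree has 2 nodes {E, A}, right has 0 { }.
    Root A: left subtree has 1 node {E}, right has 0 { }.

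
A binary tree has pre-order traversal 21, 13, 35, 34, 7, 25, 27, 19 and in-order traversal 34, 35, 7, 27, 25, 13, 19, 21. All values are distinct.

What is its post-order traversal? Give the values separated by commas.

34, 27, 25, 7, 35, 19, 13, 21

The first element of pre-order is the root; it splits in-order into left and right subtrees.
Root 21: left subtree has 7 nodes {34, 35, 7, 27, 25, 13, 19}, right has 0 { }.
  Root 13: left subtree has 5 nodes {34, 35, 7, 27, 25}, right has 1 {19}.
    Root 35: left subtree has 1 node {34}, right has 3 {7, 27, 25}.
      Root 7: left subtree has 0 nodes { }, right has 2 {27, 25}.
        Root 25: left subtree has 1 node {27}, right has 0 { }.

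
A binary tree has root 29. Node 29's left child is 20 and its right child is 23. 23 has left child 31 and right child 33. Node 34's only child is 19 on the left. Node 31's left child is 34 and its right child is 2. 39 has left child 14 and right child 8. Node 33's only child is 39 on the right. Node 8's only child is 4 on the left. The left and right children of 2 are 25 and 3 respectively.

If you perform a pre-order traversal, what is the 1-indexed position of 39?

11

Pre-order visits the node, then its left subtree, then its right subtree.
Visit 29.
At 29: go left to 20.
  20 is a leaf — visit 20.
At 29: go right to 23.
  Visit 23.
  At 23: go left to 31.
    Visit 31.
    At 31: go left to 34.
      Visit 34.
      At 34: go left to 19.
        19 is a leaf — visit 19.
      At 34: no right child.
    At 31: go right to 2.
      Visit 2.
      At 2: go left to 25.
        25 is a leaf — visit 25.
      At 2: go right to 3.
        3 is a leaf — visit 3.
  At 23: go right to 33.
    Visit 33.
    At 33: no left child.
    At 33: go right to 39.
      Visit 39.
      At 39: go left to 14.
        14 is a leaf — visit 14.
      At 39: go right to 8.
        Visit 8.
        At 8: go left to 4.
          4 is a leaf — visit 4.
        At 8: no right child.
Full pre-order sequence: 29, 20, 23, 31, 34, 19, 2, 25, 3, 33, 39, 14, 8, 4.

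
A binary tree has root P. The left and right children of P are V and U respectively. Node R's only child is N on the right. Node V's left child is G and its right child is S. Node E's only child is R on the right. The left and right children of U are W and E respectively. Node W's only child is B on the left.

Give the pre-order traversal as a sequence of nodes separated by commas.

Pre-order visits the node, then its left subtree, then its right subtree.
Visit P.
At P: go left to V.
  Visit V.
  At V: go left to G.
    G is a leaf — visit G.
  At V: go right to S.
    S is a leaf — visit S.
At P: go right to U.
  Visit U.
  At U: go left to W.
    Visit W.
    At W: go left to B.
      B is a leaf — visit B.
    At W: no right child.
  At U: go right to E.
    Visit E.
    At E: no left child.
    At E: go right to R.
      Visit R.
      At R: no left child.
      At R: go right to N.
        N is a leaf — visit N.

P, V, G, S, U, W, B, E, R, N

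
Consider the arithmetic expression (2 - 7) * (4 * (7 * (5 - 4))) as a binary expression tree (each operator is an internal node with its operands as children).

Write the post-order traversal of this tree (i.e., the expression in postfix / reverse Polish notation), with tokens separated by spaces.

2 7 - 4 7 5 4 - * * *

Post-order on an expression tree gives postfix notation: for each operator, emit left operand, right operand, then the operator.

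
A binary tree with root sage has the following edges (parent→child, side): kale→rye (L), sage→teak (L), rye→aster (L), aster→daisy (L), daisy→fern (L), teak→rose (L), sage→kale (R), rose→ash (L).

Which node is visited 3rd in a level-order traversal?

Level-order visits nodes level by level from the root, left to right within each level.
Level 0: sage
Level 1: teak, kale
Level 2: rose, rye
Level 3: ash, aster
Level 4: daisy
Level 5: fern
Full level-order sequence: sage, teak, kale, rose, rye, ash, aster, daisy, fern.

kale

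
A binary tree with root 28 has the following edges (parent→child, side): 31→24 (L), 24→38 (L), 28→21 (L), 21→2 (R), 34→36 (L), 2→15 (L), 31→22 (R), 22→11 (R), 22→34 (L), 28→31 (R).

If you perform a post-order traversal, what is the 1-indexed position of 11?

Post-order visits the left subtree, then the right subtree, then the node.
At 28: go left to 21.
  At 21: no left child.
  At 21: go right to 2.
    At 2: go left to 15.
      15 is a leaf — visit 15.
    At 2: no right child.
    Visit 2.
  Visit 21.
At 28: go right to 31.
  At 31: go left to 24.
    At 24: go left to 38.
      38 is a leaf — visit 38.
    At 24: no right child.
    Visit 24.
  At 31: go right to 22.
    At 22: go left to 34.
      At 34: go left to 36.
        36 is a leaf — visit 36.
      At 34: no right child.
      Visit 34.
    At 22: go right to 11.
      11 is a leaf — visit 11.
    Visit 22.
  Visit 31.
Visit 28.
Full post-order sequence: 15, 2, 21, 38, 24, 36, 34, 11, 22, 31, 28.

8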